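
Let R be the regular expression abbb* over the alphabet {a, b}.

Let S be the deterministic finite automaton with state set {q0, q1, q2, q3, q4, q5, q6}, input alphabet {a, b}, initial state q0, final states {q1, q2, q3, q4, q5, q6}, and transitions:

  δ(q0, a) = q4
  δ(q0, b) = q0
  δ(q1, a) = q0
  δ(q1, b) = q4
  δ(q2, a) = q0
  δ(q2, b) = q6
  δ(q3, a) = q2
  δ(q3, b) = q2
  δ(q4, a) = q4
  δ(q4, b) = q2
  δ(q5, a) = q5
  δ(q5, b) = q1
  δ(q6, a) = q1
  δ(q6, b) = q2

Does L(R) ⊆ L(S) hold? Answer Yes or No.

Converting the expression R to a DFA (subset construction, then merging equivalent states) gives the minimal DFA with states {r0, r1, r2, r3, r4}, start state r0, accepting states {r4} and transitions r0: a→r1, b→r2; r1: a→r2, b→r3; r2: a→r2, b→r2; r3: a→r2, b→r4; r4: a→r2, b→r4.
Exploring the product automaton R × S from the start pair (r0, q0), following both machines on each input symbol, reaches 10 state pairs: (r0, q0), (r1, q4), (r2, q0), (r2, q4), (r3, q2), (r2, q2), (r4, q6), (r2, q6), (r2, q1), (r4, q2).
R accepts in {r4} and S accepts in {q1, q2, q3, q4, q5, q6}. The reachable pairs whose R-component is accepting are (r4, q6), (r4, q2); in each of them the S-component is accepting too, so the product for L(R) \ L(S) (R-component accepting, S-component rejecting) has no reachable accepting pair and the difference is empty.
Hence every string in L(R) is also in L(S).

Yes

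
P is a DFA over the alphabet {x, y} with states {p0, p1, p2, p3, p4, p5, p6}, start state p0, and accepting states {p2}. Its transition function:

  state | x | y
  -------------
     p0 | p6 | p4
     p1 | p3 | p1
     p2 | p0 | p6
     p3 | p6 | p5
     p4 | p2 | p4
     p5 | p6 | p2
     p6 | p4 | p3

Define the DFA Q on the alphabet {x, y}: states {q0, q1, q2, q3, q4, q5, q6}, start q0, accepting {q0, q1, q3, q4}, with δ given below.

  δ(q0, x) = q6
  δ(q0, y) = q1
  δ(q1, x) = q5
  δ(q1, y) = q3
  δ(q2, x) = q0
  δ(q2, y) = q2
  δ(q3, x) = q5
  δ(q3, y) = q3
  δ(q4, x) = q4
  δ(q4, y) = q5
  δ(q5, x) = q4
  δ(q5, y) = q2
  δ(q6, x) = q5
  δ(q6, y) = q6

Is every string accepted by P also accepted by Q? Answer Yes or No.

No

The string yx is in L(P) but not in L(Q).
So L(P) ⊄ L(Q).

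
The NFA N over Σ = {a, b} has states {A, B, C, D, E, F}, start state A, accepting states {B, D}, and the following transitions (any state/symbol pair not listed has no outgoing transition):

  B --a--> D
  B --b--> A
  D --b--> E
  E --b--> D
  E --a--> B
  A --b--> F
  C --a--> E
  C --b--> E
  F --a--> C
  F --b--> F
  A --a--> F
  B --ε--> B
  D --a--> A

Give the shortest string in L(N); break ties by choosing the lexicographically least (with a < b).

A breadth-first search from A reaches an accepting state first via the path A → F → C → E → B on input aaaa.
No string of length < 4 is accepted (BFS exhausts all shorter strings without reaching an accepting state), and aaaa is the lexicographically least accepting string of length 4.

aaaa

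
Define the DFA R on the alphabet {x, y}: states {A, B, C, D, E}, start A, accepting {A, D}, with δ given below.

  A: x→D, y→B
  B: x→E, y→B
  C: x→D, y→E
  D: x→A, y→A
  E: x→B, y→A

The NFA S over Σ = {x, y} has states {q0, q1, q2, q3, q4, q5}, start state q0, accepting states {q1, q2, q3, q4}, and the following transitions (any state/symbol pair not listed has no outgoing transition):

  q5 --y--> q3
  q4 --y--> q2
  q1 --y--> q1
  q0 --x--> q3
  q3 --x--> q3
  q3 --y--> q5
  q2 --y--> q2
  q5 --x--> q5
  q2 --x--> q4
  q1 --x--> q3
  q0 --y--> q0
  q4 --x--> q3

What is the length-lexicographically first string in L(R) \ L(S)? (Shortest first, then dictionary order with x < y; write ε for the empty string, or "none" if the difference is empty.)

ε

The empty string ε is accepted by R but not by S.
Since ε is the unique shortest string, it is the required witness.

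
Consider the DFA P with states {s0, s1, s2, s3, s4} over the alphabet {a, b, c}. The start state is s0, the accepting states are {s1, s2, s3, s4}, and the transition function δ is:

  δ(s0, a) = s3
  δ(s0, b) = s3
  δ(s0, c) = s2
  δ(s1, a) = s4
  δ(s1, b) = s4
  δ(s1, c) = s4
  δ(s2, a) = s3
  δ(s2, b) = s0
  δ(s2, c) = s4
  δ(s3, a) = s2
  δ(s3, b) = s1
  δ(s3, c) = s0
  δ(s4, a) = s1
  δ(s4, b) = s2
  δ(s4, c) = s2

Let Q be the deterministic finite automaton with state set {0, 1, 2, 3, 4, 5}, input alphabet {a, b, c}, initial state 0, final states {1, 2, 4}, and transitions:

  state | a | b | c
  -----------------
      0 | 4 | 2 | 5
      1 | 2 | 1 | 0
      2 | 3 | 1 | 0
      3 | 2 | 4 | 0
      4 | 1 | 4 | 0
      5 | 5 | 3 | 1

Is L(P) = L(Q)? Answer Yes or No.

No

The string c is accepted by P but rejected by Q.
So L(P) ≠ L(Q).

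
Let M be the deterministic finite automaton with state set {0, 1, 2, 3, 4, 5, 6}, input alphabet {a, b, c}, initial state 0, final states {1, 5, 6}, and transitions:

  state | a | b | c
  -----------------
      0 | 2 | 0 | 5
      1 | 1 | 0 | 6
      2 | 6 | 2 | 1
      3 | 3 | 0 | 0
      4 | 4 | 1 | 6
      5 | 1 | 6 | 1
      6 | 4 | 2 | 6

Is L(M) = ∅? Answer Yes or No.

No

The string c is accepted: the run 0 → 5 ends in the accepting state 5.
Since at least one string is accepted, L(M) is not empty.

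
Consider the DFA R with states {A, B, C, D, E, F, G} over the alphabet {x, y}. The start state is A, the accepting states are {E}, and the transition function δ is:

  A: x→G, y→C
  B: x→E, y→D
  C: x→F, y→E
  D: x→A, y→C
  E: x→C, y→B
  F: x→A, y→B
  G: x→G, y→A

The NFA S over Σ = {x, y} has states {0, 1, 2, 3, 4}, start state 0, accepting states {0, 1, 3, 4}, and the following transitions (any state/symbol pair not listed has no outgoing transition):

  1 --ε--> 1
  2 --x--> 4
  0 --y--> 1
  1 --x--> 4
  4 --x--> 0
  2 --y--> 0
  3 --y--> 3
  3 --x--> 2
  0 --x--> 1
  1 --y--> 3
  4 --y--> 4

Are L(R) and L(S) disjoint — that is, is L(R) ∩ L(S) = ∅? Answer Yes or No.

No

The string yy is accepted by both R and S.
Hence L(R) ∩ L(S) ≠ ∅.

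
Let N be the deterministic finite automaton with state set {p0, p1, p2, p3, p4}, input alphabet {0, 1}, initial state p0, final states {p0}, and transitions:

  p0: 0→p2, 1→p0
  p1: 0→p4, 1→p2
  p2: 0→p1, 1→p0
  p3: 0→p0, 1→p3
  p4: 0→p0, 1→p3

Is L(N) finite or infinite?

State p0 is reachable from the start and can reach an accepting state, and it lies on the cycle p0 → p0.
Traversing that cycle any number of times yields accepted strings of unbounded length, so the language is infinite.

infinite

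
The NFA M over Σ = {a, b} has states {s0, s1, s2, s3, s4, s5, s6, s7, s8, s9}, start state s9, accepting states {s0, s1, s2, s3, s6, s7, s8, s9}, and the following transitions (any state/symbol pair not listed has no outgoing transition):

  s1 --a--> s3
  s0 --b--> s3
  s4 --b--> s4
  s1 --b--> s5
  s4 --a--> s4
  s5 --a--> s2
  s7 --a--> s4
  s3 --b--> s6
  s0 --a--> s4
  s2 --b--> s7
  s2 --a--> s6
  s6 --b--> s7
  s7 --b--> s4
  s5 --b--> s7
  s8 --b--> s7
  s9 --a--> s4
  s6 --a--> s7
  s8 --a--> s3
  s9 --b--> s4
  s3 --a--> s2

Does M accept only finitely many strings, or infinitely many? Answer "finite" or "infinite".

finite

The useful states (reachable from s9 and able to reach an accepting state) are {s9}.
Restricted to these states the transition graph has no cycle, so every accepting path has bounded length and L is finite.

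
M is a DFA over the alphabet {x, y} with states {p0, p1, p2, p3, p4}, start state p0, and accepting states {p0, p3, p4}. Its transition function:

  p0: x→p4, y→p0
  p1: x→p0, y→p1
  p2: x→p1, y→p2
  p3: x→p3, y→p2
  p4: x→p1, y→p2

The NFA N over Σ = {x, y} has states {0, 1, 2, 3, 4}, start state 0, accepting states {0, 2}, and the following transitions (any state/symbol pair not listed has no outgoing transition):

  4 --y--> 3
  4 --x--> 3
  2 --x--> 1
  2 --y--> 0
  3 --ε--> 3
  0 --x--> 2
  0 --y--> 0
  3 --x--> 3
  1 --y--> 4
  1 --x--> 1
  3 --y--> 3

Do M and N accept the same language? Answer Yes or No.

No

The string xxx is accepted by M but rejected by N.
So L(M) ≠ L(N).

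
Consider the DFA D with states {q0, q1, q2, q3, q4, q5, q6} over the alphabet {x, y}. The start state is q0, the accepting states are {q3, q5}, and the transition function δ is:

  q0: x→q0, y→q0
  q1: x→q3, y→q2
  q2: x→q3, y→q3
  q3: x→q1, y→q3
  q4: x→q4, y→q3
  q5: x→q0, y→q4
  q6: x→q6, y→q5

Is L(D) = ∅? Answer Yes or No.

Yes

The states reachable from the start state are {q0}.
None of the accepting states {q3, q5} is reachable, so no string is accepted and L(D) = ∅.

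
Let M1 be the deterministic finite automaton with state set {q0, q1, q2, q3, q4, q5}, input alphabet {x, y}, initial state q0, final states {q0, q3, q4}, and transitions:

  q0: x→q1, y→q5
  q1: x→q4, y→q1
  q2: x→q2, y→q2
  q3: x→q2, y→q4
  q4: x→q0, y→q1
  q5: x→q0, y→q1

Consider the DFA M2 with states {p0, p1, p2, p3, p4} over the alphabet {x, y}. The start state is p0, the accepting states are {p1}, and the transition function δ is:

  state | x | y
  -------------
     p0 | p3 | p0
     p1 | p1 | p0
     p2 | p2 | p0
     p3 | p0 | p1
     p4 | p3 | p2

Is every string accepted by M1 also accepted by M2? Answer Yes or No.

No

The empty string ε is in L(M1) but not in L(M2).
So L(M1) ⊄ L(M2).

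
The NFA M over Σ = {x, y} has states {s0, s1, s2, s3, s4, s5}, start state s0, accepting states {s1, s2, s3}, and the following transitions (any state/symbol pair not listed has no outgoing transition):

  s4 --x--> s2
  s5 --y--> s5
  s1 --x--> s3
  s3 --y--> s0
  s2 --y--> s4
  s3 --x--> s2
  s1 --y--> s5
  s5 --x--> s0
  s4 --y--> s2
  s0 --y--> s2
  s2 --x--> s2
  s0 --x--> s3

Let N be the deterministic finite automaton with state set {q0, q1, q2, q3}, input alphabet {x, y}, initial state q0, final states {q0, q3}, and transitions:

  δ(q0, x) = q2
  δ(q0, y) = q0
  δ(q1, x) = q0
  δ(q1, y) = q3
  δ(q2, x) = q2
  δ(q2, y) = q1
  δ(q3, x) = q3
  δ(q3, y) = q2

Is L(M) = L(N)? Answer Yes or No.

No

The string x is accepted by M but rejected by N.
So L(M) ≠ L(N).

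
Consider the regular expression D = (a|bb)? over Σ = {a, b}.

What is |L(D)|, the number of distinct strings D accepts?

The expression has no Kleene star, so L(D) is finite. Expanding the alternatives gives {ε, a, bb}.
That is 1 of length 0, 1 of length 1, 1 of length 2: 3 strings in all.

3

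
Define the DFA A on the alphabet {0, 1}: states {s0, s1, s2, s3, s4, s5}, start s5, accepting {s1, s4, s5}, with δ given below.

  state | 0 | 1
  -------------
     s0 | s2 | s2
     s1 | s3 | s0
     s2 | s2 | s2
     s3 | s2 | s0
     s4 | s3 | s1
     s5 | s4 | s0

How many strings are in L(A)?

3

The useful subgraph on states {s1, s4, s5} is acyclic, so L(A) is finite; the longest accepting path visits 3 useful states, giving maximum string length 2.
Counting accepting paths from s5 by length: 1 of length 0, 1 of length 1, 1 of length 2. Total 3.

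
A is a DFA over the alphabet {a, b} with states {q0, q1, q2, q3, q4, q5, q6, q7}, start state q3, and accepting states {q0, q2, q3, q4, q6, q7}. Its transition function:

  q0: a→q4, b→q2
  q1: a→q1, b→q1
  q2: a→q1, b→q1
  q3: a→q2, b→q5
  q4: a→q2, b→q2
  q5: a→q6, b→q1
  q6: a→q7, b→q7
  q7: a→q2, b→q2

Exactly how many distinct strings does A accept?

9

The useful subgraph on states {q2, q3, q5, q6, q7} is acyclic, so L(A) is finite; the longest accepting path visits 5 useful states, giving maximum string length 4.
Counting accepting paths from q3 by length: 1 of length 0, 1 of length 1, 1 of length 2, 2 of length 3, 4 of length 4. Total 9.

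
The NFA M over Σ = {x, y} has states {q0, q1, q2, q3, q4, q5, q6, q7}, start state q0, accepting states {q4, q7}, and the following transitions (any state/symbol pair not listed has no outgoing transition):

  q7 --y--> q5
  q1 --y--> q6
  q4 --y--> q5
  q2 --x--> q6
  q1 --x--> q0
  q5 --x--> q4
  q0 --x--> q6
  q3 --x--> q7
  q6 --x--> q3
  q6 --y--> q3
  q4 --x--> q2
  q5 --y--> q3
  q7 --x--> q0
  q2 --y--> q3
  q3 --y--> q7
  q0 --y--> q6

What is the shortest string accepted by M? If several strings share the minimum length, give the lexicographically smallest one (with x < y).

A breadth-first search from q0 reaches an accepting state first via the path q0 → q6 → q3 → q7 on input xxx.
No string of length < 3 is accepted (BFS exhausts all shorter strings without reaching an accepting state), and xxx is the lexicographically least accepting string of length 3.

xxx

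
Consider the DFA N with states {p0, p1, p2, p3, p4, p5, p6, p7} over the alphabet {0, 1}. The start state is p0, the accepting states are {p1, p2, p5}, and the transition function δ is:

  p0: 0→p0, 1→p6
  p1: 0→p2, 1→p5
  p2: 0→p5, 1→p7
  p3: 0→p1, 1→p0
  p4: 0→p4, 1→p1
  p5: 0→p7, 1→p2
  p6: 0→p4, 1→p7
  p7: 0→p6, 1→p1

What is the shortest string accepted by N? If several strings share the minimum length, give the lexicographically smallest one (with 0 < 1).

A breadth-first search from p0 reaches an accepting state first via the path p0 → p6 → p4 → p1 on input 101.
No string of length < 3 is accepted (BFS exhausts all shorter strings without reaching an accepting state), and 101 is the lexicographically least accepting string of length 3.

101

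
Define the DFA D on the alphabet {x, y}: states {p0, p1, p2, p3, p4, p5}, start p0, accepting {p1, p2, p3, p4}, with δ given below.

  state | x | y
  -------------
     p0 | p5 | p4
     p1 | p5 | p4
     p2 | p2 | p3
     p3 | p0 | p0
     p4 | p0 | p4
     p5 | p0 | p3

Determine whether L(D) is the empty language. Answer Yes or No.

The string y is accepted: the run p0 → p4 ends in the accepting state p4.
Since at least one string is accepted, L(D) is not empty.

No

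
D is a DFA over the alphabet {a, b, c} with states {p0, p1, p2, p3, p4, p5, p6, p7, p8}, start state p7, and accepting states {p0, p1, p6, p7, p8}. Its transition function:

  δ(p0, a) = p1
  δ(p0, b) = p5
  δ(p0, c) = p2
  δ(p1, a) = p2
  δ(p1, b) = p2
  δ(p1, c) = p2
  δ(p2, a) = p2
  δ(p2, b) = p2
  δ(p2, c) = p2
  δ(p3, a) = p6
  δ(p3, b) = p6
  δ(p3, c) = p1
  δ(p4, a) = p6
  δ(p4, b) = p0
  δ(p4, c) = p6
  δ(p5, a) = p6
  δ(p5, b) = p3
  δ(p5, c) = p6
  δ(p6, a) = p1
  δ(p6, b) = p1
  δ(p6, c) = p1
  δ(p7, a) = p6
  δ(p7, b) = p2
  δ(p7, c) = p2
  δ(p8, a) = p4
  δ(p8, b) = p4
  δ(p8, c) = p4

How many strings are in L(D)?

The useful subgraph on states {p1, p6, p7} is acyclic, so L(D) is finite; the longest accepting path visits 3 useful states, giving maximum string length 2.
Counting accepting paths from p7 by length: 1 of length 0, 1 of length 1, 3 of length 2. Total 5.

5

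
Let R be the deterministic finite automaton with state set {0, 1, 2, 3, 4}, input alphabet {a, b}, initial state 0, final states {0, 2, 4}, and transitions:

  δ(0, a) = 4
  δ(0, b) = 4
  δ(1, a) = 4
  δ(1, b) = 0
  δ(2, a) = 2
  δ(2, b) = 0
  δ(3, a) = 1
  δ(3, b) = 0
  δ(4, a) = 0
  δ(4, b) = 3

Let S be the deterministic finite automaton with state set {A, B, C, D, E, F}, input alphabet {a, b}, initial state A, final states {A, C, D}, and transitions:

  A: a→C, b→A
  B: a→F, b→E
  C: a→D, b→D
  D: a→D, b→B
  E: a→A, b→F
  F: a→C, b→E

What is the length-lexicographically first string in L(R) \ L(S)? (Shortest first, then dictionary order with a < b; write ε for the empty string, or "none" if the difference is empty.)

aab

The string aab is accepted by R but not by S.
No shorter string lies in the difference, and aab is the lexicographically first length-3 string in L(R) \ L(S).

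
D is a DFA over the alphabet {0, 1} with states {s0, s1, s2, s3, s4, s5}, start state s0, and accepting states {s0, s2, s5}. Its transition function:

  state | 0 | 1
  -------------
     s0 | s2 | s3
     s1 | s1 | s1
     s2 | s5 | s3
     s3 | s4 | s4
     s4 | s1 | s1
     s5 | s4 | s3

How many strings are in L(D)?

3

The useful subgraph on states {s0, s2, s5} is acyclic, so L(D) is finite; the longest accepting path visits 3 useful states, giving maximum string length 2.
Counting accepting paths from s0 by length: 1 of length 0, 1 of length 1, 1 of length 2. Total 3.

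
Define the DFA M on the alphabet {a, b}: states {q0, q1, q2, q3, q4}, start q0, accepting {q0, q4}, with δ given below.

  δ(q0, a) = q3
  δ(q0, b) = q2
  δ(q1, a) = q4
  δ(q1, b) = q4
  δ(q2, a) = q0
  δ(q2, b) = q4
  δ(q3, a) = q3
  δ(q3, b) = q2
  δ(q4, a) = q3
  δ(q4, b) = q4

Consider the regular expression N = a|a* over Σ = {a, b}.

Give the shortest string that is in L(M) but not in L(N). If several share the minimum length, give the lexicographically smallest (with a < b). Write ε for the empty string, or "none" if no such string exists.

The string ba is accepted by M but not by N.
No shorter string lies in the difference, and ba is the lexicographically first length-2 string in L(M) \ L(N).

ba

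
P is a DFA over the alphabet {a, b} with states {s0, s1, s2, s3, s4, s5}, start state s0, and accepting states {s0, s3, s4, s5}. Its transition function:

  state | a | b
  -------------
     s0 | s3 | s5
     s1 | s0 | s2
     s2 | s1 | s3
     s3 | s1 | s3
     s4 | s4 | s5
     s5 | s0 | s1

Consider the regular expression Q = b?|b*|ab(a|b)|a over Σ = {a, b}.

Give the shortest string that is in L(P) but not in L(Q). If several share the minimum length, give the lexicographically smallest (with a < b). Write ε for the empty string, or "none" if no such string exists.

The string ab is accepted by P but not by Q.
No shorter string lies in the difference, and ab is the lexicographically first length-2 string in L(P) \ L(Q).

ab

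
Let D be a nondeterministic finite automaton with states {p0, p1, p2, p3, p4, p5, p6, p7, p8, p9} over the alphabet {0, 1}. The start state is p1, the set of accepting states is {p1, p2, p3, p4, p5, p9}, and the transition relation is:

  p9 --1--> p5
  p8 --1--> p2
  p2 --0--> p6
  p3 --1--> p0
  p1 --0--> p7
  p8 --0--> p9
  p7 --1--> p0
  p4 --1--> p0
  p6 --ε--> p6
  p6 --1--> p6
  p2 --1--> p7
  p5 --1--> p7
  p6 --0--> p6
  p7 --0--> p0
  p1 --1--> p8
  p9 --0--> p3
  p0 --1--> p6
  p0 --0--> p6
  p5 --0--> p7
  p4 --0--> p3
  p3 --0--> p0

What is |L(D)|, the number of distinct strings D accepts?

The useful subgraph on states {p1, p2, p3, p5, p8, p9} is acyclic, so L(D) is finite; the longest accepting path visits 4 useful states, giving maximum string length 3.
Counting accepting paths from p1 by length: 1 of length 0, 2 of length 2, 2 of length 3. Total 5.

5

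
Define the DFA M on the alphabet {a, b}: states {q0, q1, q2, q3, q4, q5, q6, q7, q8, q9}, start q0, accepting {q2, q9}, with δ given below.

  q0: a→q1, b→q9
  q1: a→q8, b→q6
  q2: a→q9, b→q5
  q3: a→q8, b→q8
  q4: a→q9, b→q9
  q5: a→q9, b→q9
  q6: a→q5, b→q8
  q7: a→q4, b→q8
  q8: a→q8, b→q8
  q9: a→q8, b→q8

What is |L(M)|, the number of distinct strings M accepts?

3

The useful subgraph on states {q0, q1, q5, q6, q9} is acyclic, so L(M) is finite; the longest accepting path visits 5 useful states, giving maximum string length 4.
Counting accepting paths from q0 by length: 1 of length 1, 2 of length 4. Total 3.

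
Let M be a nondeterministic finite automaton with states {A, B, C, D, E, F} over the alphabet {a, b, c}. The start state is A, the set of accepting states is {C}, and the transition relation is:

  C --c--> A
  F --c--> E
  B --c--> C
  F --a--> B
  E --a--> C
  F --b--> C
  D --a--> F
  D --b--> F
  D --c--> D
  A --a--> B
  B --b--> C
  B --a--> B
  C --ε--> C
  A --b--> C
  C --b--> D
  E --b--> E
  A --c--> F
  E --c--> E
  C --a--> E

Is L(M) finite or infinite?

State B is reachable from the start and can reach an accepting state, and it lies on the cycle B → B.
Traversing that cycle any number of times yields accepted strings of unbounded length, so the language is infinite.

infinite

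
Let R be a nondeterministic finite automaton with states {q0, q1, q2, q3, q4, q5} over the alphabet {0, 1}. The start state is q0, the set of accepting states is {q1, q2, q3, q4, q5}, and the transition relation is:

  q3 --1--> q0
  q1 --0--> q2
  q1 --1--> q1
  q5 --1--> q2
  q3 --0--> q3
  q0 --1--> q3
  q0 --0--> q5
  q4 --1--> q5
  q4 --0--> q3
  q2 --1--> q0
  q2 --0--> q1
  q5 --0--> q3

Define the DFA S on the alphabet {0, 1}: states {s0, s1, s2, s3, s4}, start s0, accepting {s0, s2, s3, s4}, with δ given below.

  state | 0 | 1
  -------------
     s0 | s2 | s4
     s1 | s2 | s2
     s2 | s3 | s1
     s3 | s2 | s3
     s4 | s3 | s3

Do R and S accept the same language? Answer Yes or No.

No

The string 01 is accepted by R but rejected by S.
So L(R) ≠ L(S).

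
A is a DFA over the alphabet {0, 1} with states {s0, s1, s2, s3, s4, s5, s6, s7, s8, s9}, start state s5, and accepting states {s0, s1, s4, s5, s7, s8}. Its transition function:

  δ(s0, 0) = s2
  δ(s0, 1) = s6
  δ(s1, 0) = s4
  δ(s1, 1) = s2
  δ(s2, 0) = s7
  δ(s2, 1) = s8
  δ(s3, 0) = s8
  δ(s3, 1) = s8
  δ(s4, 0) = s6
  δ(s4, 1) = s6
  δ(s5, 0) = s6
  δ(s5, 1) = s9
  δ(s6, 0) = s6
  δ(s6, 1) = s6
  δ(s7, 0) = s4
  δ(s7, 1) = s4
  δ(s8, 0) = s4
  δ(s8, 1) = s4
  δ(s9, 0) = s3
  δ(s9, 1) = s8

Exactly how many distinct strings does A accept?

The useful subgraph on states {s3, s4, s5, s8, s9} is acyclic, so L(A) is finite; the longest accepting path visits 5 useful states, giving maximum string length 4.
Counting accepting paths from s5 by length: 1 of length 0, 1 of length 2, 4 of length 3, 4 of length 4. Total 10.

10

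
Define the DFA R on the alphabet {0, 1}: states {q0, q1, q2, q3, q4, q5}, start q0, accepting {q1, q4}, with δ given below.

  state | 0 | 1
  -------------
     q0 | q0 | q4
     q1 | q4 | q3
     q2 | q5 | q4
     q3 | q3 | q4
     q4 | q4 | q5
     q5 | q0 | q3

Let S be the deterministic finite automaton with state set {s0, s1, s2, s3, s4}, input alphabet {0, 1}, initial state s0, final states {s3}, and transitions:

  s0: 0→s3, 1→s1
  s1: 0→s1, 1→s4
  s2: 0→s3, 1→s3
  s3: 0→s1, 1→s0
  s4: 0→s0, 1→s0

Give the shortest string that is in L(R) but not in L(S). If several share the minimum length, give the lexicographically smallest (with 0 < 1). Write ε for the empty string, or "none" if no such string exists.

1

The string 1 is accepted by R but not by S.
No shorter string lies in the difference, and 1 is the lexicographically first length-1 string in L(R) \ L(S).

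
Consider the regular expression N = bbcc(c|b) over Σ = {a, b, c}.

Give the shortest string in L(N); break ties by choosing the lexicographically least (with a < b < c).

By inspection of the expression, no string of length less than 5 matches, and bbccb is the lexicographically first match of length 5.

bbccb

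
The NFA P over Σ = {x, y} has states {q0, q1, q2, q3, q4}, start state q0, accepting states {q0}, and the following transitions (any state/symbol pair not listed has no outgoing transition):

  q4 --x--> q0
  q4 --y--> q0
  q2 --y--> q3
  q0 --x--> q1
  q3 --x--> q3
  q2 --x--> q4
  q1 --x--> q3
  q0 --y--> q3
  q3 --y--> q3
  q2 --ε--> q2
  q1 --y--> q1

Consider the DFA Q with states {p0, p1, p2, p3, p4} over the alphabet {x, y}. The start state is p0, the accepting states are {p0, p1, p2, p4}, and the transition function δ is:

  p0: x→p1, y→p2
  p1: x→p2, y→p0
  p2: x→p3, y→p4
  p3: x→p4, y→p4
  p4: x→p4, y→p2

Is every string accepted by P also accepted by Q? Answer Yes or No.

Yes

Exploring the product automaton P × Q from the start pair (q0, p0), following both machines on each input symbol, reaches 10 state pairs: (q0, p0), (q1, p1), (q3, p2), (q1, p0), (q3, p3), (q3, p4), (q3, p1), (q1, p2), (q3, p0), (q1, p4).
P accepts in {q0} and Q accepts in {p0, p1, p2, p4}. The reachable pairs whose P-component is accepting are (q0, p0); in each of them the Q-component is accepting too, so the product for L(P) \ L(Q) (P-component accepting, Q-component rejecting) has no reachable accepting pair and the difference is empty.
Hence every string in L(P) is also in L(Q).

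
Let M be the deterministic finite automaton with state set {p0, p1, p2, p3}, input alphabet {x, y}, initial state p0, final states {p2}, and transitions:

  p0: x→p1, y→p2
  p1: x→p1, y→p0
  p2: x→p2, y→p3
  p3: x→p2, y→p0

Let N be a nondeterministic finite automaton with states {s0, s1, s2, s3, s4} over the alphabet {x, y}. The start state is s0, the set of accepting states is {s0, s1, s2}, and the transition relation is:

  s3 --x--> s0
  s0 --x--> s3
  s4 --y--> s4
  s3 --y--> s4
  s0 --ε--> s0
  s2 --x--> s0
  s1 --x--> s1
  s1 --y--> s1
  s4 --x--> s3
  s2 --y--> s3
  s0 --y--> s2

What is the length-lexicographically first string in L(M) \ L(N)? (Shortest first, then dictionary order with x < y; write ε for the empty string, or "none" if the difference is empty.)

xyy

The string xyy is accepted by M but not by N.
No shorter string lies in the difference, and xyy is the lexicographically first length-3 string in L(M) \ L(N).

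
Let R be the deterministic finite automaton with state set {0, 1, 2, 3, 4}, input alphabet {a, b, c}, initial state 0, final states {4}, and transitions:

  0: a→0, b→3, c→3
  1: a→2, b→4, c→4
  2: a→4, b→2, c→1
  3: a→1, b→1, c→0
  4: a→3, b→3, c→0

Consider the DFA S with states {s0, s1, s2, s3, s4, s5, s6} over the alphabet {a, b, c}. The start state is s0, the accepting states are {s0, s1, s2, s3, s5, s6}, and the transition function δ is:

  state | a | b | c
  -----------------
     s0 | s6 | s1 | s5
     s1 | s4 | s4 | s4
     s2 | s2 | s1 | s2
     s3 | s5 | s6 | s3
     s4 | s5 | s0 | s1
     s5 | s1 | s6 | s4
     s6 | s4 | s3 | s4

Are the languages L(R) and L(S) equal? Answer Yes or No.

The string cab is accepted by R but rejected by S.
So L(R) ≠ L(S).

No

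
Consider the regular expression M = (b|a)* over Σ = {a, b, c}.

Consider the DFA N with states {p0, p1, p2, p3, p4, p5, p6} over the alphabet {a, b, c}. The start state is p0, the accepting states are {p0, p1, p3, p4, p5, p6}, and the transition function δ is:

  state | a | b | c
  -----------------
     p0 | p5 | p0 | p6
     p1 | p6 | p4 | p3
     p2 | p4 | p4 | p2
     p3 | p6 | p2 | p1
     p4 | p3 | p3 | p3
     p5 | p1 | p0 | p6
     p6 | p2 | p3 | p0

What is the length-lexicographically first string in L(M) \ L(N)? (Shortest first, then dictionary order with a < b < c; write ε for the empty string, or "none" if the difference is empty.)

aaaa

The string aaaa is accepted by M but not by N.
No shorter string lies in the difference, and aaaa is the lexicographically first length-4 string in L(M) \ L(N).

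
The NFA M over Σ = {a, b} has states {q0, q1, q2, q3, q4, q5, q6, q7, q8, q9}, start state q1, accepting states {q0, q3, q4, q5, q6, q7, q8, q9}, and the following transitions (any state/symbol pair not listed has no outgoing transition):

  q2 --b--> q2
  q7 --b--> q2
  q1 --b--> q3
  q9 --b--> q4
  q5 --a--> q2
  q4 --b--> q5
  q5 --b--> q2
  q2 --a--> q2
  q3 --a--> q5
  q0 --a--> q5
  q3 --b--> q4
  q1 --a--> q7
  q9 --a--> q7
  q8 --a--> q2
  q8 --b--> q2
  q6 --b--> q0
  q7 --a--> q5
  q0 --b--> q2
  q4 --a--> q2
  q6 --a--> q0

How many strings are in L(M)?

The useful subgraph on states {q1, q3, q4, q5, q7} is acyclic, so L(M) is finite; the longest accepting path visits 4 useful states, giving maximum string length 3.
Counting accepting paths from q1 by length: 2 of length 1, 3 of length 2, 1 of length 3. Total 6.

6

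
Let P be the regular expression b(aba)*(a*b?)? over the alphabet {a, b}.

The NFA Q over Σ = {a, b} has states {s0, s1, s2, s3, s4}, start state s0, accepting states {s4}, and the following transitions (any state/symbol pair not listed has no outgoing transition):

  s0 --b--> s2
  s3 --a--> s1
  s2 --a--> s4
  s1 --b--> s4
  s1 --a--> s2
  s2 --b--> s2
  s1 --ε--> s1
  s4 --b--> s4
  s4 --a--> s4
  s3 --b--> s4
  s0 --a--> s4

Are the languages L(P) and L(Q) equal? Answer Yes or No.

No

The string b is accepted by P but rejected by Q.
So L(P) ≠ L(Q).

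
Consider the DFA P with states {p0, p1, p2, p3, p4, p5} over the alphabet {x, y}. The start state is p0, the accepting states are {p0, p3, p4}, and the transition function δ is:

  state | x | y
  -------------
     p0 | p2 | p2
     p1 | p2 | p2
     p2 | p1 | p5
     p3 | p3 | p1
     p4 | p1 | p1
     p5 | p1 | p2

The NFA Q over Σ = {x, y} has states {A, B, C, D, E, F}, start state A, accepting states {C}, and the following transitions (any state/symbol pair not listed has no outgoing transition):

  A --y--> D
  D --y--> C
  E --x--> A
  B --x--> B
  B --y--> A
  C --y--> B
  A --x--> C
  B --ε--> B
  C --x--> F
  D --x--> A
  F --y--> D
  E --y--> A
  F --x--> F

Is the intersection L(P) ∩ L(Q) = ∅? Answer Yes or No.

Yes

Exploring the product automaton P × Q from the start pair (p0, A), following both machines on each input symbol, reaches 14 state pairs: (p0, A), (p2, C), (p2, D), (p1, F), (p5, B), (p1, A), (p5, C), (p2, F), (p1, B), (p2, A), (p2, B), (p5, D), (p1, C), (p5, A).
P accepts in {p0, p3, p4} and Q accepts in {C}; no reachable pair has both components accepting, so no string drives both machines to acceptance simultaneously and L(P) ∩ L(Q) = ∅.
So no string is accepted by both, and the intersection is empty.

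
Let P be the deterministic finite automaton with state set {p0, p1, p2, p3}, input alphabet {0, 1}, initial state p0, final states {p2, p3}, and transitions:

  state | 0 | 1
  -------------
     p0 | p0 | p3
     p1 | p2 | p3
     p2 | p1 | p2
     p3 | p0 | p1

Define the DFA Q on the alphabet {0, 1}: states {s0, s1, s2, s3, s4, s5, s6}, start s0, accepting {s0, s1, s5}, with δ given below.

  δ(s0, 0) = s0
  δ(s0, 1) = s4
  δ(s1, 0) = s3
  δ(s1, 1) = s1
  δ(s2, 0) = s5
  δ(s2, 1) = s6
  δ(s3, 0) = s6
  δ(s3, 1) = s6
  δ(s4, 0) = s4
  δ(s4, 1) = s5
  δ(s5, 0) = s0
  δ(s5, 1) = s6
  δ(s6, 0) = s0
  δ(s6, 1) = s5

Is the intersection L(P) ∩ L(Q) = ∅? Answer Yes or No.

No

The string 101 is accepted by both P and Q.
Hence L(P) ∩ L(Q) ≠ ∅.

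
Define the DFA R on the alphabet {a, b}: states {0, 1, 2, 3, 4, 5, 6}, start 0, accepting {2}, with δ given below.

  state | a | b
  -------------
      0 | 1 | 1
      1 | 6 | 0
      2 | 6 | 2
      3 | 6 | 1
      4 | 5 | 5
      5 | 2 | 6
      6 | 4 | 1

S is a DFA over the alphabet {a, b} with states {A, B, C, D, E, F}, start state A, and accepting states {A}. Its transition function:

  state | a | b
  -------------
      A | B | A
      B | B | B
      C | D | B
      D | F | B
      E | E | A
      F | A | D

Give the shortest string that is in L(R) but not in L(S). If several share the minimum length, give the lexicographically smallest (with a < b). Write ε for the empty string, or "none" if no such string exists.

The string aaaaa is accepted by R but not by S.
No shorter string lies in the difference, and aaaaa is the lexicographically first length-5 string in L(R) \ L(S).

aaaaa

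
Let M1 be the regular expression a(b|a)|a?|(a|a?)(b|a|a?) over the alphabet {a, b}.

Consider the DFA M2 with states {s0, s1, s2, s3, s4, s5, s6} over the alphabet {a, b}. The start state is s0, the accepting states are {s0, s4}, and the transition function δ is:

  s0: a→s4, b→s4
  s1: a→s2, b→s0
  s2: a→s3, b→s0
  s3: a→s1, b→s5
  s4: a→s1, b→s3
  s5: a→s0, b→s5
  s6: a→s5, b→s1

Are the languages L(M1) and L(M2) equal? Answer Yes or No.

The string aa is accepted by M1 but rejected by M2.
So L(M1) ≠ L(M2).

No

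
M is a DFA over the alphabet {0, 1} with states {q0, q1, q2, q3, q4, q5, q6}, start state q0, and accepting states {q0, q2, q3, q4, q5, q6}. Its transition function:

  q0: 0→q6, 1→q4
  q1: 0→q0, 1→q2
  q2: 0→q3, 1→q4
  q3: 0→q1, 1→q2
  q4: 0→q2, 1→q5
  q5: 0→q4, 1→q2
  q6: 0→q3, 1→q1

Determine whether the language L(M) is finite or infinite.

State q0 is reachable from the start and can reach an accepting state, and it lies on the cycle q0 → q4 → q2 → q3 → q1 → q0.
Traversing that cycle any number of times yields accepted strings of unbounded length, so the language is infinite.

infinite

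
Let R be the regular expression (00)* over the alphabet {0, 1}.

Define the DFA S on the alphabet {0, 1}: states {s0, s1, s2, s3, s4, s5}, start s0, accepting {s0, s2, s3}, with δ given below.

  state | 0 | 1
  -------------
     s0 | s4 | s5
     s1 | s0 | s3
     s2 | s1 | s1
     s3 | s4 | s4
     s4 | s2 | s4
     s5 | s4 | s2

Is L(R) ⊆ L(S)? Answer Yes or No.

Converting the expression R to a DFA (subset construction, then merging equivalent states) gives the minimal DFA with states {r0, r1, r2}, start state r0, accepting states {r0} and transitions r0: 0→r1, 1→r2; r1: 0→r0, 1→r2; r2: 0→r2, 1→r2.
Exploring the product automaton R × S from the start pair (r0, s0), following both machines on each input symbol, reaches 10 state pairs: (r0, s0), (r1, s4), (r2, s5), (r0, s2), (r2, s4), (r2, s2), (r1, s1), (r2, s1), (r2, s3), (r2, s0).
R accepts in {r0} and S accepts in {s0, s2, s3}. The reachable pairs whose R-component is accepting are (r0, s0), (r0, s2); in each of them the S-component is accepting too, so the product for L(R) \ L(S) (R-component accepting, S-component rejecting) has no reachable accepting pair and the difference is empty.
Hence every string in L(R) is also in L(S).

Yes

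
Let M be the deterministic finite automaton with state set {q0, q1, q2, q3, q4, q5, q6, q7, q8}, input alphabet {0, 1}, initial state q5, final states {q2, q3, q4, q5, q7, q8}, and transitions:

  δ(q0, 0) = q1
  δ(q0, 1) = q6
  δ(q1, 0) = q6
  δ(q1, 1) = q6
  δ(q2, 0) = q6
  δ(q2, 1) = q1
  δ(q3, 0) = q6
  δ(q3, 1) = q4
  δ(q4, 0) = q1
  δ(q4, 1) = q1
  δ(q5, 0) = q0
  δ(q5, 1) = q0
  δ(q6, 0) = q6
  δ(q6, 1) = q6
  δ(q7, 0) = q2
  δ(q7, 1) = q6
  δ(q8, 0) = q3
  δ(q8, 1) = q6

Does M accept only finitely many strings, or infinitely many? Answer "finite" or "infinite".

The useful states (reachable from q5 and able to reach an accepting state) are {q5}.
Restricted to these states the transition graph has no cycle, so every accepting path has bounded length and L is finite.

finite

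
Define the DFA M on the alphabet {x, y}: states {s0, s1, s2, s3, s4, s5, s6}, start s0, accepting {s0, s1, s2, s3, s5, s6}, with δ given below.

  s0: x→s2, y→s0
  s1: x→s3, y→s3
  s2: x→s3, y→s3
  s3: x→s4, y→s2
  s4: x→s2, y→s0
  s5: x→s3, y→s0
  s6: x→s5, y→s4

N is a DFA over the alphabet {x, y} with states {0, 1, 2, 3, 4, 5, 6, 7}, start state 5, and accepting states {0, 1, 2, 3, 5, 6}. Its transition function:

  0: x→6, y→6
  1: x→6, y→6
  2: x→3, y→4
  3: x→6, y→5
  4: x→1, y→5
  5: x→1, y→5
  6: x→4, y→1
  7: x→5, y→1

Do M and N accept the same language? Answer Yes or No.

Yes

Exploring the product automaton M × N from the start pair (s0, 5), following both machines on each input symbol, reaches 4 state pairs: (s0, 5), (s2, 1), (s3, 6), (s4, 4).
M accepts in {s0, s1, s2, s3, s5, s6} and N accepts in {0, 1, 2, 3, 5, 6}. In every reachable pair the two components are either both accepting — (s0, 5), (s2, 1), (s3, 6) — or both non-accepting, so no string is accepted by exactly one of the machines: L(M) \ L(N) and L(N) \ L(M) are both empty.
Hence every string is accepted by M iff it is accepted by N, and the two languages coincide.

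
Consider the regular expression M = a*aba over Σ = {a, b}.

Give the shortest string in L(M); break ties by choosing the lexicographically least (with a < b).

By inspection of the expression, no string of length less than 3 matches, and aba is the lexicographically first match of length 3.

aba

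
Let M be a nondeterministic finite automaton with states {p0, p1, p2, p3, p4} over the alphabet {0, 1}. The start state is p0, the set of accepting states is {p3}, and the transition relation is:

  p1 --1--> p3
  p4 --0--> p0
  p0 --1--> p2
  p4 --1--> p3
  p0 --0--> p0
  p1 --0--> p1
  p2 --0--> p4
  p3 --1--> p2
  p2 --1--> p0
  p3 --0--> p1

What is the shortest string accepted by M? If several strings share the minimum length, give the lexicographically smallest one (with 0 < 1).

101

A breadth-first search from p0 reaches an accepting state first via the path p0 → p2 → p4 → p3 on input 101.
No string of length < 3 is accepted (BFS exhausts all shorter strings without reaching an accepting state), and 101 is the lexicographically least accepting string of length 3.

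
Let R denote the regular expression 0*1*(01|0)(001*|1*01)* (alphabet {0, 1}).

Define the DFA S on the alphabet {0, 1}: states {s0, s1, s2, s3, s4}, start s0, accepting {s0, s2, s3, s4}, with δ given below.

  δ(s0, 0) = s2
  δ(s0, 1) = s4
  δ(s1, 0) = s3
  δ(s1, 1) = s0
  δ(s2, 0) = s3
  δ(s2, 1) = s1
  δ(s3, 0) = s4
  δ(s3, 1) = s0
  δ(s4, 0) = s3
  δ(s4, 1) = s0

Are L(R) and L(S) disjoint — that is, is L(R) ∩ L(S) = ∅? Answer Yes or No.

The string 0 is accepted by both R and S.
Hence L(R) ∩ L(S) ≠ ∅.

No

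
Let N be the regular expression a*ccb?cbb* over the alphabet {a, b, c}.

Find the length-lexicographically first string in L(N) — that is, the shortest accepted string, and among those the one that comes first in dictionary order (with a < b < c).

cccb

By inspection of the expression, no string of length less than 4 matches, and cccb is the lexicographically first match of length 4.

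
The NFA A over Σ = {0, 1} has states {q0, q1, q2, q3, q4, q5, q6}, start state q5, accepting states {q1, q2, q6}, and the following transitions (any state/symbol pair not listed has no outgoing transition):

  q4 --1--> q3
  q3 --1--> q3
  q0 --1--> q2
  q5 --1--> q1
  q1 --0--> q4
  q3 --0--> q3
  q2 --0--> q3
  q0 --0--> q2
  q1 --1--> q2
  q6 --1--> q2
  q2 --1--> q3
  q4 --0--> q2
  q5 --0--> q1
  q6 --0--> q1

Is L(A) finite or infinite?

finite

The useful states (reachable from q5 and able to reach an accepting state) are {q1, q2, q4, q5}.
Restricted to these states the transition graph has no cycle, so every accepting path has bounded length and L is finite.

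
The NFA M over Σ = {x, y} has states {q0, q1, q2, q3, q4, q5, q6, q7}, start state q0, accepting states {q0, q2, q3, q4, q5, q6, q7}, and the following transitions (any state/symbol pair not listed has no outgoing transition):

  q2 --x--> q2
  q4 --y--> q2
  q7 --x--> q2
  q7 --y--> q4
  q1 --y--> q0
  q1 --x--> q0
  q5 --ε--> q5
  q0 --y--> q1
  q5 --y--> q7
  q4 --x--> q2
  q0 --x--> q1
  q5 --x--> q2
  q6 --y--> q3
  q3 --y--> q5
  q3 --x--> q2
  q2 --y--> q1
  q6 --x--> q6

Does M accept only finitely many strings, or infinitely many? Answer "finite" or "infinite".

infinite

State q0 is reachable from the start and can reach an accepting state, and it lies on the cycle q0 → q1 → q0.
Traversing that cycle any number of times yields accepted strings of unbounded length, so the language is infinite.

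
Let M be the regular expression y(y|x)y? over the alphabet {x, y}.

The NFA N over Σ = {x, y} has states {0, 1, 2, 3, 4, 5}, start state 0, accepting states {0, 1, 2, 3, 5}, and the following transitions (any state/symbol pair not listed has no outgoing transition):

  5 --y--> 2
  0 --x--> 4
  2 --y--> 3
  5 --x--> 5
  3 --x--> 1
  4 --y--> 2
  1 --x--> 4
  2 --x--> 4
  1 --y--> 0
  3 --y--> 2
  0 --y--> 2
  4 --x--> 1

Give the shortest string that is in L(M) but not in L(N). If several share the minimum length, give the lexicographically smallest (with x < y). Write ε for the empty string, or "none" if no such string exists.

The string yx is accepted by M but not by N.
No shorter string lies in the difference, and yx is the lexicographically first length-2 string in L(M) \ L(N).

yx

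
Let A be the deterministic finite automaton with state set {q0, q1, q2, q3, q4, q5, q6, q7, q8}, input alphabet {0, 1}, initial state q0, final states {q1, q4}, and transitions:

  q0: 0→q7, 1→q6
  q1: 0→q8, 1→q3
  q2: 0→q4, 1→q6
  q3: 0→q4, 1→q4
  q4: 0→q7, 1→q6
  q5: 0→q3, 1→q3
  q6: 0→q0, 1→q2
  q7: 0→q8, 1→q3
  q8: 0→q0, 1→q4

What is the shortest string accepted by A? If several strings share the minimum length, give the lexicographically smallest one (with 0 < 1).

001

A breadth-first search from q0 reaches an accepting state first via the path q0 → q7 → q8 → q4 on input 001.
No string of length < 3 is accepted (BFS exhausts all shorter strings without reaching an accepting state), and 001 is the lexicographically least accepting string of length 3.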